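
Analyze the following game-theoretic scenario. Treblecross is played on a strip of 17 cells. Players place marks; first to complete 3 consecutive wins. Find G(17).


Treblecross: place X on empty cells; 3-in-a-row wins.
Playing within two cells of an existing X lets the opponent win at once, so sensible play treats the cells i-2..i+2 around each X as dead. The player left with no safe cell loses, so this is a normal-play take-away game on strips of safe cells.
Placing X at cell i (0-indexed) of a strip of k safe cells leaves independent strips of sizes max(0, i-2) and max(0, k-i-3). Hence G(k) = mex{ G(max(0,i-2)) XOR G(max(0,k-i-3)) : 0 <= i < k }, with G(0) = 0.
G(1): splits (0,0):0^0=0 -> mex({0}) = 1
G(2): splits (0,0):0^0=0 -> mex({0}) = 1
G(3): splits (0,0):0^0=0 -> mex({0}) = 1
G(4): splits (0,1):0^1=1 (0,0):0^0=0 -> mex({0, 1}) = 2
G(5): splits (0,2):0^1=1 (0,1):0^1=1 (0,0):0^0=0 -> mex({0, 1}) = 2
G(6) = mex({1}) = 0
G(7) = mex({0, 1, 2}) = 3
G(8) = mex({0, 1, 2}) = 3
G(9) = mex({0, 2}) = 1
G(10) = mex({0, 2, 3}) = 1
G(11) = mex({0, 3}) = 1
G(12) = mex({1, 3}) = 0
G(13) = mex({0, 1, 2, 3}) = 4
G(14) = mex({0, 1, 2}) = 3
G(15) = mex({0, 1, 2}) = 3
G(16) = mex({0, 1, 2, 4}) = 3
G(17) = mex({0, 1, 3, 4}) = 2
Therefore G(17) = 2.

2


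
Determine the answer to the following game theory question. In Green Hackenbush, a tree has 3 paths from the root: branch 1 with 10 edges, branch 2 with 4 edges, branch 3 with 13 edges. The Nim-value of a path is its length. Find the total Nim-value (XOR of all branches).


The tree has 3 branches from the ground vertex.
In Green Hackenbush, the Nim-value of a simple path of length k is k.
Branch 1: length 10, Nim-value = 10
Branch 2: length 4, Nim-value = 4
Branch 3: length 13, Nim-value = 13
Total Nim-value = XOR of all branch values:
0 XOR 10 = 10
10 XOR 4 = 14
14 XOR 13 = 3
Nim-value of the tree = 3

3


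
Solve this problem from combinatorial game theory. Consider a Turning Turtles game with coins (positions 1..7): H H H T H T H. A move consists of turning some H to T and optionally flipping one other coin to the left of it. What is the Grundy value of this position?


Coins: H H H T H T H
Key fact: a single head at position k behaves exactly like a Nim heap of size k (turning it to T and optionally flipping a coin at j < k corresponds to moving the heap from k to j, or to 0), and heads combine as a disjunctive sum (two heads at the same place would cancel, matching j XOR j = 0). So the Nim-value is the XOR of the 1-indexed positions of the heads.
Face-up positions (1-indexed): [1, 2, 3, 5, 7]
XOR 0 with 1: 0 XOR 1 = 1
XOR 1 with 2: 1 XOR 2 = 3
XOR 3 with 3: 3 XOR 3 = 0
XOR 0 with 5: 0 XOR 5 = 5
XOR 5 with 7: 5 XOR 7 = 2
Nim-value = 2

2


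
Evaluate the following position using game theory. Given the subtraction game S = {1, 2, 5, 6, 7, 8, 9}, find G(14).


The subtraction set is S = {1, 2, 5, 6, 7, 8, 9}.
G(k) = mex{ G(k - s) : s in S, s <= k }. We compute iteratively: G(0) = 0.
G(1) = mex({0}) = 1
G(2) = mex({0, 1}) = 2
G(3) = mex({1, 2}) = 0
G(4) = mex({0, 2}) = 1
G(5) = mex({0, 1}) = 2
G(6) = mex({0, 1, 2}) = 3
G(7) = mex({0, 1, 2, 3}) = 4
G(8) = mex({0, 1, 2, 3, 4}) = 5
G(9) = mex({0, 1, 2, 4, 5}) = 3
G(10) = mex({0, 1, 2, 3, 5}) = 4
G(11) = mex({0, 1, 2, 3, 4}) = 5
G(12) = mex({0, 1, 2, 3, 4, 5}) = 6
G(13) = mex({1, 2, 3, 4, 5, 6}) = 0
G(14) = mex({0, 2, 3, 4, 5, 6}) = 1
Therefore G(14) = 1.

1


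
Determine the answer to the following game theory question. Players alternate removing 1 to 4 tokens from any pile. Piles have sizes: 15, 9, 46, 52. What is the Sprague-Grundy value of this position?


Subtraction set: {1, 2, 3, 4}
For this subtraction set, G(n) = n mod 5 (period = max + 1 = 5).
Pile 1 (size 15): G(15) = 15 mod 5 = 0
Pile 2 (size 9): G(9) = 9 mod 5 = 4
Pile 3 (size 46): G(46) = 46 mod 5 = 1
Pile 4 (size 52): G(52) = 52 mod 5 = 2
Total Grundy value = XOR of all: 0 XOR 4 XOR 1 XOR 2 = 7

7


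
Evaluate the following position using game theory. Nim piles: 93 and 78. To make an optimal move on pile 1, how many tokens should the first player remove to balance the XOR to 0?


Piles: 93 and 78
Current XOR: 93 XOR 78 = 19 (non-zero, so this is an N-position).
To make the XOR zero, we need to find a move that balances the piles.
For pile 1 (size 93): target = 93 XOR 19 = 78
We reduce pile 1 from 93 to 78.
Tokens removed: 93 - 78 = 15
Verification: 78 XOR 78 = 0

15


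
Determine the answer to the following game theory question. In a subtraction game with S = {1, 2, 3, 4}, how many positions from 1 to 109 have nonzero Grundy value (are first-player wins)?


Subtraction set S = {1, 2, 3, 4}, so G(n) = n mod 5.
G(n) = 0 when n is a multiple of 5.
Multiples of 5 in [1, 109]: 21
N-positions (nonzero Grundy) = 109 - 21 = 88

88


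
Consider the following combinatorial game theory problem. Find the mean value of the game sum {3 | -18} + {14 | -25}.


G1 = {3 | -18}, G2 = {14 | -25}
Each is a switch {a | b} with numbers a > b; its mean value is (a + b)/2, and mean value is additive over game sums: m(G1 + G2) = m(G1) + m(G2).
Mean of G1 = (3 + (-18))/2 = -15/2 = -15/2
Mean of G2 = (14 + (-25))/2 = -11/2 = -11/2
Mean of G1 + G2 = -15/2 + -11/2 = -13

-13


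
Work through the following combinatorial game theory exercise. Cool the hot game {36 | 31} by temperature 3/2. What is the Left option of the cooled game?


Original game: {36 | 31} (a switch {a | b} with a > b).
Cooling by t (for t below the temperature (a - b)/2 = 5/2) taxes each move by t: {a | b} cooled by t is {a - t | b + t}.
Cooling amount: t = 3/2
Cooled Left option: 36 - 3/2 = 69/2
Cooled Right option: 31 + 3/2 = 65/2
Cooled game: {69/2 | 65/2}
Left option = 69/2

69/2


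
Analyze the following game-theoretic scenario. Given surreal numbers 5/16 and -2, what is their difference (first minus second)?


x = 5/16, y = -2
Converting to common denominator: 16
x = 5/16, y = -32/16
x - y = 5/16 - -2 = 37/16

37/16


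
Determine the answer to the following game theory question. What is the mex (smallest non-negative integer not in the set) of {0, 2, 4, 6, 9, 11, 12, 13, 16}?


Set = {0, 2, 4, 6, 9, 11, 12, 13, 16}
0 is in the set.
1 is NOT in the set. This is the mex.
mex = 1

1


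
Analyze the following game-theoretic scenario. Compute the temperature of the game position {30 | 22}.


The game is {30 | 22}, a switch {a | b} with numbers a > b.
Cooling {a | b} by t gives {a - t | b + t}, which stops being hot when a - t = b + t, i.e. at t = (a - b)/2. So the temperature of a switch is (a - b)/2.
Temperature = (Left option - Right option) / 2
= (30 - (22)) / 2
= 8 / 2
= 4

4


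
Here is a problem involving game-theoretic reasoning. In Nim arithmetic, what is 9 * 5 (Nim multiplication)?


Nim multiplication is bilinear over XOR: (u XOR v) * w = (u*w) XOR (v*w).
So we split each operand into its bit components and XOR the pairwise Nim products.
9 = 1 + 8 (as XOR of powers of 2).
5 = 1 + 4 (as XOR of powers of 2).
Using the standard Nim-product table on single bits:
  2*2 = 3,   2*4 = 8,   2*8 = 12,
  4*4 = 6,   4*8 = 11,  8*8 = 13,
and  1*x = x (identity), k*l = l*k (commutative).
Pairwise Nim products:
  1 * 1 = 1
  1 * 4 = 4
  8 * 1 = 8
  8 * 4 = 11
XOR them: 1 XOR 4 XOR 8 XOR 11 = 6.
Result: 9 * 5 = 6 (in Nim).

6


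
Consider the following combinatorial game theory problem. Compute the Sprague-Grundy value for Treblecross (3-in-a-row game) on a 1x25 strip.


Treblecross: place X on empty cells; 3-in-a-row wins.
Playing within two cells of an existing X lets the opponent win at once, so sensible play treats the cells i-2..i+2 around each X as dead. The player left with no safe cell loses, so this is a normal-play take-away game on strips of safe cells.
Placing X at cell i (0-indexed) of a strip of k safe cells leaves independent strips of sizes max(0, i-2) and max(0, k-i-3). Hence G(k) = mex{ G(max(0,i-2)) XOR G(max(0,k-i-3)) : 0 <= i < k }, with G(0) = 0.
G(1): splits (0,0):0^0=0 -> mex({0}) = 1
G(2): splits (0,0):0^0=0 -> mex({0}) = 1
G(3): splits (0,0):0^0=0 -> mex({0}) = 1
G(4): splits (0,1):0^1=1 (0,0):0^0=0 -> mex({0, 1}) = 2
G(5): splits (0,2):0^1=1 (0,1):0^1=1 (0,0):0^0=0 -> mex({0, 1}) = 2
G(6) = mex({1}) = 0
G(7) = mex({0, 1, 2}) = 3
G(8) = mex({0, 1, 2}) = 3
G(9) = mex({0, 2}) = 1
G(10) = mex({0, 2, 3}) = 1
G(11) = mex({0, 3}) = 1
G(12) = mex({1, 3}) = 0
G(13) = mex({0, 1, 2, 3}) = 4
G(14) = mex({0, 1, 2}) = 3
G(15) = mex({0, 1, 2}) = 3
G(16) = mex({0, 1, 2, 4}) = 3
G(17) = mex({0, 1, 3, 4}) = 2
G(18) = mex({0, 1, 3, 4}) = 2
G(19) = mex({0, 1, 3, 5}) = 2
G(20) = mex({0, 1, 2, 3, 5}) = 4
G(21) = mex({0, 1, 2, 3, 5}) = 4
G(22) = mex({1, 2, 6}) = 0
G(23) = mex({0, 1, 2, 3, 4, 6}) = 5
G(24) = mex({0, 1, 2, 3, 4}) = 5
G(25) = mex({0, 1, 3, 4, 7}) = 2
Therefore G(25) = 2.

2


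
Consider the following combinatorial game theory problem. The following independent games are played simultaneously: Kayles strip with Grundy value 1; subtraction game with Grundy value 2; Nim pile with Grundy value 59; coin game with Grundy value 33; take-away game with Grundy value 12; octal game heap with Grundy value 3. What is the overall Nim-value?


By the Sprague-Grundy theorem, the Grundy value of a sum of games is the XOR of individual Grundy values.
Kayles strip: Grundy value = 1. Running XOR: 0 XOR 1 = 1
subtraction game: Grundy value = 2. Running XOR: 1 XOR 2 = 3
Nim pile: Grundy value = 59. Running XOR: 3 XOR 59 = 56
coin game: Grundy value = 33. Running XOR: 56 XOR 33 = 25
take-away game: Grundy value = 12. Running XOR: 25 XOR 12 = 21
octal game heap: Grundy value = 3. Running XOR: 21 XOR 3 = 22
The combined Grundy value is 22.

22


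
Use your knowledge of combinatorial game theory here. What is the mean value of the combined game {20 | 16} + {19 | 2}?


G1 = {20 | 16}, G2 = {19 | 2}
Each is a switch {a | b} with numbers a > b; its mean value is (a + b)/2, and mean value is additive over game sums: m(G1 + G2) = m(G1) + m(G2).
Mean of G1 = (20 + (16))/2 = 36/2 = 18
Mean of G2 = (19 + (2))/2 = 21/2 = 21/2
Mean of G1 + G2 = 18 + 21/2 = 57/2

57/2


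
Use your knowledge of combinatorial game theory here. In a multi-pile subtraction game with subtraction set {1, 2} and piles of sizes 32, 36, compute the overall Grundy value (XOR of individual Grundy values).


Subtraction set: {1, 2}
For this subtraction set, G(n) = n mod 3 (period = max + 1 = 3).
Pile 1 (size 32): G(32) = 32 mod 3 = 2
Pile 2 (size 36): G(36) = 36 mod 3 = 0
Total Grundy value = XOR of all: 2 XOR 0 = 2

2


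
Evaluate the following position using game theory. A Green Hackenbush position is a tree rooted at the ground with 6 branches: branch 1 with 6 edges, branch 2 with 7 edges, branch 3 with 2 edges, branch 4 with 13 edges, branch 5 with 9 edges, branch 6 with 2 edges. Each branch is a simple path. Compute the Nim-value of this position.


The tree has 6 branches from the ground vertex.
In Green Hackenbush, the Nim-value of a simple path of length k is k.
Branch 1: length 6, Nim-value = 6
Branch 2: length 7, Nim-value = 7
Branch 3: length 2, Nim-value = 2
Branch 4: length 13, Nim-value = 13
Branch 5: length 9, Nim-value = 9
Branch 6: length 2, Nim-value = 2
Total Nim-value = XOR of all branch values:
0 XOR 6 = 6
6 XOR 7 = 1
1 XOR 2 = 3
3 XOR 13 = 14
14 XOR 9 = 7
7 XOR 2 = 5
Nim-value of the tree = 5

5


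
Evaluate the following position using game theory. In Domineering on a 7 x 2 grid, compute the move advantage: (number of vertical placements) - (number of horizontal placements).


Board is 7 x 2 (rows x cols).
Left (vertical) placements: (rows-1) * cols = 6 * 2 = 12
Right (horizontal) placements: rows * (cols-1) = 7 * 1 = 7
Advantage = Left - Right = 12 - 7 = 5

5


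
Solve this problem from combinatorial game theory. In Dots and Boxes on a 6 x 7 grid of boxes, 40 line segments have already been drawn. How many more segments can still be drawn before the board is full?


Grid: 6 x 7 boxes, i.e. 7 rows and 8 columns of dots.
Horizontal edges: (rows + 1) * cols = 7 * 7 = 49
Vertical edges: rows * (cols + 1) = 6 * 8 = 48
Total edges: 49 + 48 = 97
Edges drawn: 40
Remaining: 97 - 40 = 57

57


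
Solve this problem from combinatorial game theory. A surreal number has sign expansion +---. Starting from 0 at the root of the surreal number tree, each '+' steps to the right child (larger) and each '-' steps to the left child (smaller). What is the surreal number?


Sign expansion: +---
Rule: track bounds (lo, hi), initially (-inf, +inf). On '+', the current value becomes lo and we move to the simplest number in (value, hi): value + 1 if hi = +inf, otherwise the midpoint (value + hi)/2. On '-', the current value becomes hi and we move to value - 1 if lo = -inf, otherwise the midpoint (lo + value)/2.
Start at 0.
Step 1: sign = +, move right. Bounds: (0, +inf). Value = 1
Step 2: sign = -, move left. Bounds: (0, 1). Value = 1/2
Step 3: sign = -, move left. Bounds: (0, 1/2). Value = 1/4
Step 4: sign = -, move left. Bounds: (0, 1/4). Value = 1/8
The surreal number with sign expansion +--- is 1/8.

1/8


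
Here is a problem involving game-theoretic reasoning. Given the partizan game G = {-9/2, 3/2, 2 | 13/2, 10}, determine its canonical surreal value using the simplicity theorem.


Left options: {-9/2, 3/2, 2}, max = 2
Right options: {13/2, 10}, min = 13/2
All options are numbers and max(Left) < min(Right), so by the simplicity theorem the value is the simplest (earliest-born) number strictly between 2 and 13/2.
Integers 3 through 6 all lie strictly between 2 and 13/2.
Among integers, the simplest (lowest birthday = smallest |n|; 0 is born on day 0, +-n on day n) is 3.
No non-integer in the interval can be simpler: if x is a non-integer in the interval, then floor(x) or ceil(x) also lies in the interval (the interval contains an integer), and both are proper prefixes of x's sign expansion, i.e. born earlier. So the game value is 3.
Game value = 3

3


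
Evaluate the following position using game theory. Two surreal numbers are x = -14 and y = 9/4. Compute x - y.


x = -14, y = 9/4
Converting to common denominator: 4
x = -56/4, y = 9/4
x - y = -14 - 9/4 = -65/4

-65/4


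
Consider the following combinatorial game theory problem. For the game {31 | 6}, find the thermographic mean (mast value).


Game = {31 | 6}, a switch {a | b} with numbers a > b.
Its thermograph has left wall a - t and right wall b + t, which meet at t = (a - b)/2, where both equal (a + b)/2. So the mast (mean value) is at (a + b)/2.
Mean = (31 + (6))/2 = 37/2 = 37/2

37/2


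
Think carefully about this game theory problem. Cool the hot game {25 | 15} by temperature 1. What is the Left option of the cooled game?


Original game: {25 | 15} (a switch {a | b} with a > b).
Cooling by t (for t below the temperature (a - b)/2 = 5) taxes each move by t: {a | b} cooled by t is {a - t | b + t}.
Cooling amount: t = 1
Cooled Left option: 25 - 1 = 24
Cooled Right option: 15 + 1 = 16
Cooled game: {24 | 16}
Left option = 24

24


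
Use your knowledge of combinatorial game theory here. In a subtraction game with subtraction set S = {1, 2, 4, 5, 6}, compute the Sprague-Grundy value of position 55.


The subtraction set is S = {1, 2, 4, 5, 6}.
G(k) = mex{ G(k - s) : s in S, s <= k }. We compute iteratively: G(0) = 0.
G(1) = mex({0}) = 1
G(2) = mex({0, 1}) = 2
G(3) = mex({1, 2}) = 0
G(4) = mex({0, 2}) = 1
G(5) = mex({0, 1}) = 2
G(6) = mex({0, 1, 2}) = 3
G(7) = mex({0, 1, 2, 3}) = 4
G(8) = mex({0, 1, 2, 3, 4}) = 5
G(9) = mex({0, 1, 2, 4, 5}) = 3
G(10) = mex({1, 2, 3, 5}) = 0
G(11) = mex({0, 2, 3, 4}) = 1
G(12) = mex({0, 1, 3, 4, 5}) = 2
G(13) = mex({1, 2, 3, 4, 5}) = 0
G(14) = mex({0, 2, 3, 5}) = 1
G(15) = mex({0, 1, 3}) = 2
Observe that G(10)..G(15) = 0, 1, 2, 0, 1, 2 repeats G(0)..G(5) = 0, 1, 2, 0, 1, 2.
For k >= max(S) = 6, G(k) is determined by the previous 6 values G(k-6)..G(k-1); a window of 6 consecutive values has recurred shifted by 10, so by induction G(k + 10) = G(k) for all k >= 0: the sequence is periodic from the start with period 10.
One period: G(0..9) = 0, 1, 2, 0, 1, 2, 3, 4, 5, 3.
55 mod 10 = 5, so G(55) = G(5) = 2.

2


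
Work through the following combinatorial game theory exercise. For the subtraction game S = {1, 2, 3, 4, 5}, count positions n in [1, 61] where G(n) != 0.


Subtraction set S = {1, 2, 3, 4, 5}, so G(n) = n mod 6.
G(n) = 0 when n is a multiple of 6.
Multiples of 6 in [1, 61]: 10
N-positions (nonzero Grundy) = 61 - 10 = 51

51


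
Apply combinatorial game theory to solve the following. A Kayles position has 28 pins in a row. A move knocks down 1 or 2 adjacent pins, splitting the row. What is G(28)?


Kayles: a move removes 1 or 2 adjacent pins from a contiguous row.
Removing pins from a row of k leaves two independent rows (a, b) with a + b = k - 1 (one pin) or a + b = k - 2 (two pins); an end removal gives a = 0.
By Sprague-Grundy, G(k) = mex{ G(a) XOR G(b) } over all these splits. G(0) = 0.
G(1): splits (0,0):0^0=0 -> mex({0}) = 1
G(2): splits (0,1):0^1=1 (0,0):0^0=0 -> mex({0, 1}) = 2
G(3): splits (0,2):0^2=2 (1,1):1^1=0 (0,1):0^1=1 -> mex({0, 1, 2}) = 3
G(4): splits (0,3):0^3=3 (1,2):1^2=3 (0,2):0^2=2 (1,1):1^1=0 -> mex({0, 2, 3}) = 1
G(5): splits (0,4):0^1=1 (1,3):1^3=2 (2,2):2^2=0 (0,3):0^3=3 (1,2):1^2=3 -> mex({0, 1, 2, 3}) = 4
G(6) = mex({0, 1, 2, 4}) = 3
G(7) = mex({0, 1, 3, 4, 5}) = 2
G(8) = mex({0, 2, 3, 5, 6}) = 1
G(9) = mex({0, 1, 2, 3, 6, 7}) = 4
G(10) = mex({0, 1, 3, 4, 5, 7}) = 2
G(11) = mex({0, 1, 2, 3, 4, 5}) = 6
G(12) = mex({0, 1, 2, 3, 5, 6, 7}) = 4
G(13) = mex({0, 2, 3, 4, 6, 7}) = 1
G(14) = mex({0, 1, 4, 5, 6, 7}) = 2
G(15) = mex({0, 1, 2, 3, 4, 5, 6}) = 7
G(16) = mex({0, 2, 3, 5, 6, 7}) = 1
G(17) = mex({0, 1, 2, 3, 5, 6, 7}) = 4
G(18) = mex({0, 1, 2, 4, 5, 6}) = 3
G(19) = mex({0, 1, 3, 4, 5, 7}) = 2
G(20) = mex({0, 2, 3, 4, 5, 6, 7}) = 1
G(21) = mex({0, 1, 2, 3, 5, 6, 7}) = 4
G(22) = mex({0, 1, 2, 3, 4, 5, 7}) = 6
G(23) = mex({0, 1, 2, 3, 4, 5, 6}) = 7
G(24) = mex({0, 1, 2, 3, 5, 6, 7}) = 4
G(25) = mex({0, 2, 3, 4, 6, 7}) = 1
G(26) = mex({0, 1, 3, 4, 5, 6, 7}) = 2
G(27) = mex({0, 1, 2, 3, 4, 5, 6, 7}) = 8
G(28) = mex({0, 1, 2, 3, 4, 6, 7, 8}) = 5
Therefore G(28) = 5.

5


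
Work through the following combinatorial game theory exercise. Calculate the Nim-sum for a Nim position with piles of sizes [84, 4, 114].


We need the XOR (exclusive or) of all pile sizes.
After XOR-ing pile 1 (size 84): 0 XOR 84 = 84
After XOR-ing pile 2 (size 4): 84 XOR 4 = 80
After XOR-ing pile 3 (size 114): 80 XOR 114 = 34
The Nim-value of this position is 34.

34


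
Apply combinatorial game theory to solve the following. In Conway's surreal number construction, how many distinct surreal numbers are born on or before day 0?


Day 0: {|} = 0 is born. Count = 1.
Day n: the number of surreal numbers born by day n is 2^(n+1) - 1.
By day 0: 2^1 - 1 = 1
By day 0: 1 surreal numbers.

1


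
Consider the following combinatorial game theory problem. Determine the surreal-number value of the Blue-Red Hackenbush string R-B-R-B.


Edges (from ground): R-B-R-B
By Berlekamp's sign-expansion rule, a Blue-Red Hackenbush stalk has the value of the surreal number whose sign sequence is the edge sequence with B -> + and R -> -.
Sign sequence: -+-+
Trace the sign expansion in the surreal number tree, starting from 0:
Edge 1: R (sign -) -> bounds (-inf, 0), value = -1
Edge 2: B (sign +) -> bounds (-1, 0), value = -1/2
Edge 3: R (sign -) -> bounds (-1, -1/2), value = -3/4
Edge 4: B (sign +) -> bounds (-3/4, -1/2), value = -5/8
Game value = -5/8

-5/8


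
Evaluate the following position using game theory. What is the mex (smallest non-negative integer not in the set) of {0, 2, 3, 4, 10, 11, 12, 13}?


Set = {0, 2, 3, 4, 10, 11, 12, 13}
0 is in the set.
1 is NOT in the set. This is the mex.
mex = 1

1


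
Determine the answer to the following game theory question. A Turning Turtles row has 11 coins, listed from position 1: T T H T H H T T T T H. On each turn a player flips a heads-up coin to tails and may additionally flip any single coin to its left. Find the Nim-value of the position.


Coins: T T H T H H T T T T H
Key fact: a single head at position k behaves exactly like a Nim heap of size k (turning it to T and optionally flipping a coin at j < k corresponds to moving the heap from k to j, or to 0), and heads combine as a disjunctive sum (two heads at the same place would cancel, matching j XOR j = 0). So the Nim-value is the XOR of the 1-indexed positions of the heads.
Face-up positions (1-indexed): [3, 5, 6, 11]
XOR 0 with 3: 0 XOR 3 = 3
XOR 3 with 5: 3 XOR 5 = 6
XOR 6 with 6: 6 XOR 6 = 0
XOR 0 with 11: 0 XOR 11 = 11
Nim-value = 11

11


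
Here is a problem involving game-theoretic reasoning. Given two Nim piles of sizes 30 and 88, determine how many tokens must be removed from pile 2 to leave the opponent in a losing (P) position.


Piles: 30 and 88
Current XOR: 30 XOR 88 = 70 (non-zero, so this is an N-position).
To make the XOR zero, we need to find a move that balances the piles.
For pile 2 (size 88): target = 88 XOR 70 = 30
We reduce pile 2 from 88 to 30.
Tokens removed: 88 - 30 = 58
Verification: 30 XOR 30 = 0

58


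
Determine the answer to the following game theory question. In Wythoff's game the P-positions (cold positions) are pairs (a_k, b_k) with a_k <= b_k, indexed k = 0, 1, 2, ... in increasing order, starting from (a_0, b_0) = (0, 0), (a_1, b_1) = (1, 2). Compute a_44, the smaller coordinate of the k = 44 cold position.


By Wythoff's theorem, a_k = floor(k * phi) and b_k = floor(k * phi^2) = a_k + k, where phi = (1 + sqrt(5))/2 is the golden ratio.
phi = (1 + sqrt(5))/2 = 1.618034
k = 44
k * phi = 44 * 1.618034 = 71.193496
a_44 = floor(k * phi) = 71

71


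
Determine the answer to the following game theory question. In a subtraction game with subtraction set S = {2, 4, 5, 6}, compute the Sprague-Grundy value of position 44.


The subtraction set is S = {2, 4, 5, 6}.
G(k) = mex{ G(k - s) : s in S, s <= k }. We compute iteratively: G(0) = 0.
G(1) = mex({}) = 0
G(2) = mex({0}) = 1
G(3) = mex({0}) = 1
G(4) = mex({0, 1}) = 2
G(5) = mex({0, 1}) = 2
G(6) = mex({0, 1, 2}) = 3
G(7) = mex({0, 1, 2}) = 3
G(8) = mex({1, 2, 3}) = 0
G(9) = mex({1, 2, 3}) = 0
G(10) = mex({0, 2, 3}) = 1
G(11) = mex({0, 2, 3}) = 1
G(12) = mex({0, 1, 3}) = 2
G(13) = mex({0, 1, 3}) = 2
Observe that G(8)..G(13) = 0, 0, 1, 1, 2, 2 repeats G(0)..G(5) = 0, 0, 1, 1, 2, 2.
For k >= max(S) = 6, G(k) is determined by the previous 6 values G(k-6)..G(k-1); a window of 6 consecutive values has recurred shifted by 8, so by induction G(k + 8) = G(k) for all k >= 0: the sequence is periodic from the start with period 8.
One period: G(0..7) = 0, 0, 1, 1, 2, 2, 3, 3.
44 mod 8 = 4, so G(44) = G(4) = 2.

2


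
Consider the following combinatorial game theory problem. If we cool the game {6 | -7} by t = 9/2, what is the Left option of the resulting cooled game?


Original game: {6 | -7} (a switch {a | b} with a > b).
Cooling by t (for t below the temperature (a - b)/2 = 13/2) taxes each move by t: {a | b} cooled by t is {a - t | b + t}.
Cooling amount: t = 9/2
Cooled Left option: 6 - 9/2 = 3/2
Cooled Right option: -7 + 9/2 = -5/2
Cooled game: {3/2 | -5/2}
Left option = 3/2

3/2


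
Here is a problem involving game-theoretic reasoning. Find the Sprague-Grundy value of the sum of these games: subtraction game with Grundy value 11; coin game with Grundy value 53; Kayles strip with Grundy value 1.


By the Sprague-Grundy theorem, the Grundy value of a sum of games is the XOR of individual Grundy values.
subtraction game: Grundy value = 11. Running XOR: 0 XOR 11 = 11
coin game: Grundy value = 53. Running XOR: 11 XOR 53 = 62
Kayles strip: Grundy value = 1. Running XOR: 62 XOR 1 = 63
The combined Grundy value is 63.

63


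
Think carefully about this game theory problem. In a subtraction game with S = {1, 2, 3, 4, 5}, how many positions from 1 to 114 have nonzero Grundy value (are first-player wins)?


Subtraction set S = {1, 2, 3, 4, 5}, so G(n) = n mod 6.
G(n) = 0 when n is a multiple of 6.
Multiples of 6 in [1, 114]: 19
N-positions (nonzero Grundy) = 114 - 19 = 95

95


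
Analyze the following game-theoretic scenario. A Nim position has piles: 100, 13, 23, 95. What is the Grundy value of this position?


We need the XOR (exclusive or) of all pile sizes.
After XOR-ing pile 1 (size 100): 0 XOR 100 = 100
After XOR-ing pile 2 (size 13): 100 XOR 13 = 105
After XOR-ing pile 3 (size 23): 105 XOR 23 = 126
After XOR-ing pile 4 (size 95): 126 XOR 95 = 33
The Nim-value of this position is 33.

33


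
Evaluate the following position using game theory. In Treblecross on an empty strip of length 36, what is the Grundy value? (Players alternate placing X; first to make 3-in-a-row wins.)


Treblecross: place X on empty cells; 3-in-a-row wins.
Playing within two cells of an existing X lets the opponent win at once, so sensible play treats the cells i-2..i+2 around each X as dead. The player left with no safe cell loses, so this is a normal-play take-away game on strips of safe cells.
Placing X at cell i (0-indexed) of a strip of k safe cells leaves independent strips of sizes max(0, i-2) and max(0, k-i-3). Hence G(k) = mex{ G(max(0,i-2)) XOR G(max(0,k-i-3)) : 0 <= i < k }, with G(0) = 0.
G(1): splits (0,0):0^0=0 -> mex({0}) = 1
G(2): splits (0,0):0^0=0 -> mex({0}) = 1
G(3): splits (0,0):0^0=0 -> mex({0}) = 1
G(4): splits (0,1):0^1=1 (0,0):0^0=0 -> mex({0, 1}) = 2
G(5): splits (0,2):0^1=1 (0,1):0^1=1 (0,0):0^0=0 -> mex({0, 1}) = 2
G(6) = mex({1}) = 0
G(7) = mex({0, 1, 2}) = 3
G(8) = mex({0, 1, 2}) = 3
G(9) = mex({0, 2}) = 1
G(10) = mex({0, 2, 3}) = 1
G(11) = mex({0, 3}) = 1
G(12) = mex({1, 3}) = 0
G(13) = mex({0, 1, 2, 3}) = 4
G(14) = mex({0, 1, 2}) = 3
G(15) = mex({0, 1, 2}) = 3
G(16) = mex({0, 1, 2, 4}) = 3
G(17) = mex({0, 1, 3, 4}) = 2
G(18) = mex({0, 1, 3, 4}) = 2
G(19) = mex({0, 1, 3, 5}) = 2
G(20) = mex({0, 1, 2, 3, 5}) = 4
G(21) = mex({0, 1, 2, 3, 5}) = 4
G(22) = mex({1, 2, 6}) = 0
G(23) = mex({0, 1, 2, 3, 4, 6}) = 5
G(24) = mex({0, 1, 2, 3, 4}) = 5
G(25) = mex({0, 1, 3, 4, 7}) = 2
G(26) = mex({0, 1, 3, 4, 5, 7}) = 2
G(27) = mex({0, 1, 3, 5}) = 2
G(28) = mex({0, 1, 2, 5}) = 3
G(29) = mex({0, 1, 2, 4, 5, 6}) = 3
G(30) = mex({1, 2, 4, 6}) = 0
G(31) = mex({0, 1, 2, 3, 4, 6}) = 5
G(32) = mex({1, 2, 3, 4, 7}) = 0
G(33) = mex({0, 3, 7}) = 1
G(34) = mex({0, 2, 3, 5, 7}) = 1
G(35) = mex({0, 2, 3, 5, 6}) = 1
G(36) = mex({0, 1, 2, 5, 6}) = 3
Therefore G(36) = 3.

3


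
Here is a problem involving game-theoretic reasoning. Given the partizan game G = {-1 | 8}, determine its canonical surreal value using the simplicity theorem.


Left options: {-1}, max = -1
Right options: {8}, min = 8
All options are numbers and max(Left) < min(Right), so by the simplicity theorem the value is the simplest (earliest-born) number strictly between -1 and 8.
Integers 0 through 7 all lie strictly between -1 and 8.
Among integers, the simplest (lowest birthday = smallest |n|; 0 is born on day 0, +-n on day n) is 0.
No non-integer in the interval can be simpler: if x is a non-integer in the interval, then floor(x) or ceil(x) also lies in the interval (the interval contains an integer), and both are proper prefixes of x's sign expansion, i.e. born earlier. So the game value is 0.
Game value = 0

0


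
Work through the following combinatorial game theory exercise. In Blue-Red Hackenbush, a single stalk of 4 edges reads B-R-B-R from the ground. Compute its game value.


Edges (from ground): B-R-B-R
By Berlekamp's sign-expansion rule, a Blue-Red Hackenbush stalk has the value of the surreal number whose sign sequence is the edge sequence with B -> + and R -> -.
Sign sequence: +-+-
Trace the sign expansion in the surreal number tree, starting from 0:
Edge 1: B (sign +) -> bounds (0, +inf), value = 1
Edge 2: R (sign -) -> bounds (0, 1), value = 1/2
Edge 3: B (sign +) -> bounds (1/2, 1), value = 3/4
Edge 4: R (sign -) -> bounds (1/2, 3/4), value = 5/8
Game value = 5/8

5/8


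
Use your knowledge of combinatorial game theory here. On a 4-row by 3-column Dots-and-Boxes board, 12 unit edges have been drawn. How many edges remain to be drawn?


Grid: 4 x 3 boxes, i.e. 5 rows and 4 columns of dots.
Horizontal edges: (rows + 1) * cols = 5 * 3 = 15
Vertical edges: rows * (cols + 1) = 4 * 4 = 16
Total edges: 15 + 16 = 31
Edges drawn: 12
Remaining: 31 - 12 = 19

19


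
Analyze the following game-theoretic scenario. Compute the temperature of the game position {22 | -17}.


The game is {22 | -17}, a switch {a | b} with numbers a > b.
Cooling {a | b} by t gives {a - t | b + t}, which stops being hot when a - t = b + t, i.e. at t = (a - b)/2. So the temperature of a switch is (a - b)/2.
Temperature = (Left option - Right option) / 2
= (22 - (-17)) / 2
= 39 / 2
= 39/2

39/2


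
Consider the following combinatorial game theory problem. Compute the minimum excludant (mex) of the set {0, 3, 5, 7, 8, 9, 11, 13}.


Set = {0, 3, 5, 7, 8, 9, 11, 13}
0 is in the set.
1 is NOT in the set. This is the mex.
mex = 1

1


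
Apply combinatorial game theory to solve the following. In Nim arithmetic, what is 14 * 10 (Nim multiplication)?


Nim multiplication is bilinear over XOR: (u XOR v) * w = (u*w) XOR (v*w).
So we split each operand into its bit components and XOR the pairwise Nim products.
14 = 2 + 4 + 8 (as XOR of powers of 2).
10 = 2 + 8 (as XOR of powers of 2).
Using the standard Nim-product table on single bits:
  2*2 = 3,   2*4 = 8,   2*8 = 12,
  4*4 = 6,   4*8 = 11,  8*8 = 13,
and  1*x = x (identity), k*l = l*k (commutative).
Pairwise Nim products:
  2 * 2 = 3
  2 * 8 = 12
  4 * 2 = 8
  4 * 8 = 11
  8 * 2 = 12
  8 * 8 = 13
XOR them: 3 XOR 12 XOR 8 XOR 11 XOR 12 XOR 13 = 13.
Result: 14 * 10 = 13 (in Nim).

13


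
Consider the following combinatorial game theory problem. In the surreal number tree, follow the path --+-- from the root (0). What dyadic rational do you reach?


Sign expansion: --+--
Rule: track bounds (lo, hi), initially (-inf, +inf). On '+', the current value becomes lo and we move to the simplest number in (value, hi): value + 1 if hi = +inf, otherwise the midpoint (value + hi)/2. On '-', the current value becomes hi and we move to value - 1 if lo = -inf, otherwise the midpoint (lo + value)/2.
Start at 0.
Step 1: sign = -, move left. Bounds: (-inf, 0). Value = -1
Step 2: sign = -, move left. Bounds: (-inf, -1). Value = -2
Step 3: sign = +, move right. Bounds: (-2, -1). Value = -3/2
Step 4: sign = -, move left. Bounds: (-2, -3/2). Value = -7/4
Step 5: sign = -, move left. Bounds: (-2, -7/4). Value = -15/8
The surreal number with sign expansion --+-- is -15/8.

-15/8


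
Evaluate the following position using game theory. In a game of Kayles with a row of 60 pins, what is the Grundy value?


Kayles: a move removes 1 or 2 adjacent pins from a contiguous row.
Removing pins from a row of k leaves two independent rows (a, b) with a + b = k - 1 (one pin) or a + b = k - 2 (two pins); an end removal gives a = 0.
By Sprague-Grundy, G(k) = mex{ G(a) XOR G(b) } over all these splits. G(0) = 0.
G(1): splits (0,0):0^0=0 -> mex({0}) = 1
G(2): splits (0,1):0^1=1 (0,0):0^0=0 -> mex({0, 1}) = 2
G(3): splits (0,2):0^2=2 (1,1):1^1=0 (0,1):0^1=1 -> mex({0, 1, 2}) = 3
G(4): splits (0,3):0^3=3 (1,2):1^2=3 (0,2):0^2=2 (1,1):1^1=0 -> mex({0, 2, 3}) = 1
G(5): splits (0,4):0^1=1 (1,3):1^3=2 (2,2):2^2=0 (0,3):0^3=3 (1,2):1^2=3 -> mex({0, 1, 2, 3}) = 4
G(6) = mex({0, 1, 2, 4}) = 3
G(7) = mex({0, 1, 3, 4, 5}) = 2
G(8) = mex({0, 2, 3, 5, 6}) = 1
G(9) = mex({0, 1, 2, 3, 6, 7}) = 4
G(10) = mex({0, 1, 3, 4, 5, 7}) = 2
G(11) = mex({0, 1, 2, 3, 4, 5}) = 6
G(12) = mex({0, 1, 2, 3, 5, 6, 7}) = 4
G(13) = mex({0, 2, 3, 4, 6, 7}) = 1
G(14) = mex({0, 1, 4, 5, 6, 7}) = 2
G(15) = mex({0, 1, 2, 3, 4, 5, 6}) = 7
G(16) = mex({0, 2, 3, 5, 6, 7}) = 1
G(17) = mex({0, 1, 2, 3, 5, 6, 7}) = 4
G(18) = mex({0, 1, 2, 4, 5, 6}) = 3
G(19) = mex({0, 1, 3, 4, 5, 7}) = 2
G(20) = mex({0, 2, 3, 4, 5, 6, 7}) = 1
G(21) = mex({0, 1, 2, 3, 5, 6, 7}) = 4
G(22) = mex({0, 1, 2, 3, 4, 5, 7}) = 6
G(23) = mex({0, 1, 2, 3, 4, 5, 6}) = 7
G(24) = mex({0, 1, 2, 3, 5, 6, 7}) = 4
G(25) = mex({0, 2, 3, 4, 6, 7}) = 1
G(26) = mex({0, 1, 3, 4, 5, 6, 7}) = 2
G(27) = mex({0, 1, 2, 3, 4, 5, 6, 7}) = 8
G(28) = mex({0, 1, 2, 3, 4, 6, 7, 8}) = 5
G(29) = mex({0, 1, 2, 3, 5, 6, 7, 8, 9}) = 4
G(30) = mex({0, 1, 2, 3, 4, 5, 6, 9, 10}) = 7
G(31) = mex({0, 1, 3, 4, 5, 7, 10, 11}) = 2
G(32) = mex({0, 2, 3, 4, 5, 6, 7, 9, 11}) = 1
G(33) = mex({0, 1, 2, 3, 4, 5, 6, 7, 9, 12}) = 8
G(34) = mex({0, 1, 2, 3, 4, 5, 7, 8, 11, 12}) = 6
G(35) = mex({0, 1, 2, 3, 4, 5, 6, 8, 9, 10, 11}) = 7
G(36) = mex({0, 1, 2, 3, 5, 6, 7, 9, 10}) = 4
G(37) = mex({0, 2, 3, 4, 6, 7, 9, 10, 11, 12}) = 1
G(38) = mex({0, 1, 3, 4, 5, 6, 7, 9, 10, 11, 12}) = 2
G(39) = mex({0, 1, 2, 4, 5, 6, 7, 9, 10, 12, 14}) = 3
G(40) = mex({0, 2, 3, 4, 6, 7, 11, 12, 14}) = 1
G(41) = mex({0, 1, 2, 3, 5, 6, 7, 9, 10, 11, 12}) = 4
G(42) = mex({0, 1, 2, 3, 4, 5, 6, 9, 10}) = 7
G(43) = mex({0, 1, 3, 4, 5, 7, 9, 10, 12, 15}) = 2
G(44) = mex({0, 2, 3, 4, 5, 6, 7, 9, 10, 12, 15}) = 1
G(45) = mex({0, 1, 2, 3, 4, 5, 6, 7, 9, 10, 12, 14}) = 8
G(46) = mex({0, 1, 3, 4, 5, 7, 8, 11, 12, 14}) = 2
G(47) = mex({0, 1, 2, 3, 4, 5, 6, 8, 9, 10, 11, 12}) = 7
G(48) = mex({0, 1, 2, 3, 5, 6, 7, 9, 10}) = 4
G(49) = mex({0, 2, 3, 4, 6, 7, 9, 10, 11, 12, 15}) = 1
G(50) = mex({0, 1, 4, 5, 6, 7, 9, 11, 12, 14, 15}) = 2
G(51) = mex({0, 1, 2, 3, 4, 5, 6, 7, 9, 12, 14, 15}) = 8
G(52) = mex({0, 2, 3, 4, 5, 6, 7, 8, 11, 12, 15}) = 1
G(53) = mex({0, 1, 2, 3, 5, 6, 7, 8, 9, 10, 11, 12}) = 4
G(54) = mex({0, 1, 2, 3, 4, 5, 6, 9, 10}) = 7
G(55) = mex({0, 1, 3, 4, 5, 7, 9, 10, 11, 12}) = 2
G(56) = mex({0, 2, 3, 4, 5, 6, 7, 9, 10, 11, 12, 13, 14}) = 1
G(57) = mex({0, 1, 2, 3, 5, 6, 7, 9, 10, 12, 13, 14, 15}) = 4
G(58) = mex({0, 1, 3, 4, 5, 7, 11, 12, 14, 15}) = 2
G(59) = mex({0, 1, 2, 3, 4, 5, 6, 9, 10, 11, 12, 15}) = 7
G(60) = mex({0, 1, 2, 3, 5, 6, 7, 9, 10}) = 4
Therefore G(60) = 4.

4


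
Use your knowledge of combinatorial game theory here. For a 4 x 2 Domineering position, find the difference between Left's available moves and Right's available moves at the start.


Board is 4 x 2 (rows x cols).
Left (vertical) placements: (rows-1) * cols = 3 * 2 = 6
Right (horizontal) placements: rows * (cols-1) = 4 * 1 = 4
Advantage = Left - Right = 6 - 4 = 2

2


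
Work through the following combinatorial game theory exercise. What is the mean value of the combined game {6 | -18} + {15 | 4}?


G1 = {6 | -18}, G2 = {15 | 4}
Each is a switch {a | b} with numbers a > b; its mean value is (a + b)/2, and mean value is additive over game sums: m(G1 + G2) = m(G1) + m(G2).
Mean of G1 = (6 + (-18))/2 = -12/2 = -6
Mean of G2 = (15 + (4))/2 = 19/2 = 19/2
Mean of G1 + G2 = -6 + 19/2 = 7/2

7/2


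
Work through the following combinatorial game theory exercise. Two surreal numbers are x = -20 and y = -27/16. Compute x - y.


x = -20, y = -27/16
Converting to common denominator: 16
x = -320/16, y = -27/16
x - y = -20 - -27/16 = -293/16

-293/16


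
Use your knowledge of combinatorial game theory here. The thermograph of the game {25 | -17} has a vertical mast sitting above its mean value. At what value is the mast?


Game = {25 | -17}, a switch {a | b} with numbers a > b.
Its thermograph has left wall a - t and right wall b + t, which meet at t = (a - b)/2, where both equal (a + b)/2. So the mast (mean value) is at (a + b)/2.
Mean = (25 + (-17))/2 = 8/2 = 4

4


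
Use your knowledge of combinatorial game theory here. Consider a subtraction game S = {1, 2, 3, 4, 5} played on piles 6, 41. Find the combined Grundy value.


Subtraction set: {1, 2, 3, 4, 5}
For this subtraction set, G(n) = n mod 6 (period = max + 1 = 6).
Pile 1 (size 6): G(6) = 6 mod 6 = 0
Pile 2 (size 41): G(41) = 41 mod 6 = 5
Total Grundy value = XOR of all: 0 XOR 5 = 5

5


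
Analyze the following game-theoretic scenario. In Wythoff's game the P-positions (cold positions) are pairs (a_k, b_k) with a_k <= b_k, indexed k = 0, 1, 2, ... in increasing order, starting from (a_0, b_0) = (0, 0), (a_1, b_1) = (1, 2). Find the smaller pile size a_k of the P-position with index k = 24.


By Wythoff's theorem, a_k = floor(k * phi) and b_k = floor(k * phi^2) = a_k + k, where phi = (1 + sqrt(5))/2 is the golden ratio.
phi = (1 + sqrt(5))/2 = 1.618034
k = 24
k * phi = 24 * 1.618034 = 38.832816
a_24 = floor(k * phi) = 38

38


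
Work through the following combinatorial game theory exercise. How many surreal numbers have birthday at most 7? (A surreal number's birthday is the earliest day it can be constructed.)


Day 0: {|} = 0 is born. Count = 1.
Day n: the number of surreal numbers born by day n is 2^(n+1) - 1.
By day 0: 2^1 - 1 = 1
By day 1: 2^2 - 1 = 3
By day 2: 2^3 - 1 = 7
By day 3: 2^4 - 1 = 15
By day 4: 2^5 - 1 = 31
By day 5: 2^6 - 1 = 63
By day 6: 2^7 - 1 = 127
By day 7: 2^8 - 1 = 255
By day 7: 255 surreal numbers.

255


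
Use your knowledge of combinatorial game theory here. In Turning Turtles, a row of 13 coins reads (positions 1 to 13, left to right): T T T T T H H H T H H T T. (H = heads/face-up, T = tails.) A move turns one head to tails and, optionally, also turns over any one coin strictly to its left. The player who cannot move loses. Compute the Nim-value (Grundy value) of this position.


Coins: T T T T T H H H T H H T T
Key fact: a single head at position k behaves exactly like a Nim heap of size k (turning it to T and optionally flipping a coin at j < k corresponds to moving the heap from k to j, or to 0), and heads combine as a disjunctive sum (two heads at the same place would cancel, matching j XOR j = 0). So the Nim-value is the XOR of the 1-indexed positions of the heads.
Face-up positions (1-indexed): [6, 7, 8, 10, 11]
XOR 0 with 6: 0 XOR 6 = 6
XOR 6 with 7: 6 XOR 7 = 1
XOR 1 with 8: 1 XOR 8 = 9
XOR 9 with 10: 9 XOR 10 = 3
XOR 3 with 11: 3 XOR 11 = 8
Nim-value = 8

8


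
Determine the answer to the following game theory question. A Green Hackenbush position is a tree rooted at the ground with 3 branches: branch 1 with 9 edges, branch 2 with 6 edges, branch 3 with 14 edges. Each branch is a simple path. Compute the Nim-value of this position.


The tree has 3 branches from the ground vertex.
In Green Hackenbush, the Nim-value of a simple path of length k is k.
Branch 1: length 9, Nim-value = 9
Branch 2: length 6, Nim-value = 6
Branch 3: length 14, Nim-value = 14
Total Nim-value = XOR of all branch values:
0 XOR 9 = 9
9 XOR 6 = 15
15 XOR 14 = 1
Nim-value of the tree = 1

1


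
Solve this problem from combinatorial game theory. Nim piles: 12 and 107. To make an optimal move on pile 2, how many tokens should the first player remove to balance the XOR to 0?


Piles: 12 and 107
Current XOR: 12 XOR 107 = 103 (non-zero, so this is an N-position).
To make the XOR zero, we need to find a move that balances the piles.
For pile 2 (size 107): target = 107 XOR 103 = 12
We reduce pile 2 from 107 to 12.
Tokens removed: 107 - 12 = 95
Verification: 12 XOR 12 = 0

95


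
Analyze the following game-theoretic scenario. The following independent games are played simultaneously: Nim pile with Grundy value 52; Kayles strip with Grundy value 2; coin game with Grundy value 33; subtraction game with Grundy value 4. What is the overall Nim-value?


By the Sprague-Grundy theorem, the Grundy value of a sum of games is the XOR of individual Grundy values.
Nim pile: Grundy value = 52. Running XOR: 0 XOR 52 = 52
Kayles strip: Grundy value = 2. Running XOR: 52 XOR 2 = 54
coin game: Grundy value = 33. Running XOR: 54 XOR 33 = 23
subtraction game: Grundy value = 4. Running XOR: 23 XOR 4 = 19
The combined Grundy value is 19.

19


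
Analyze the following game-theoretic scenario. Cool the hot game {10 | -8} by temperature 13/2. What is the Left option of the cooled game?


Original game: {10 | -8} (a switch {a | b} with a > b).
Cooling by t (for t below the temperature (a - b)/2 = 9) taxes each move by t: {a | b} cooled by t is {a - t | b + t}.
Cooling amount: t = 13/2
Cooled Left option: 10 - 13/2 = 7/2
Cooled Right option: -8 + 13/2 = -3/2
Cooled game: {7/2 | -3/2}
Left option = 7/2

7/2


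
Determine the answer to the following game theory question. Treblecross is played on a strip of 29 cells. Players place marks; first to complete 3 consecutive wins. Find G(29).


Treblecross: place X on empty cells; 3-in-a-row wins.
Playing within two cells of an existing X lets the opponent win at once, so sensible play treats the cells i-2..i+2 around each X as dead. The player left with no safe cell loses, so this is a normal-play take-away game on strips of safe cells.
Placing X at cell i (0-indexed) of a strip of k safe cells leaves independent strips of sizes max(0, i-2) and max(0, k-i-3). Hence G(k) = mex{ G(max(0,i-2)) XOR G(max(0,k-i-3)) : 0 <= i < k }, with G(0) = 0.
G(1): splits (0,0):0^0=0 -> mex({0}) = 1
G(2): splits (0,0):0^0=0 -> mex({0}) = 1
G(3): splits (0,0):0^0=0 -> mex({0}) = 1
G(4): splits (0,1):0^1=1 (0,0):0^0=0 -> mex({0, 1}) = 2
G(5): splits (0,2):0^1=1 (0,1):0^1=1 (0,0):0^0=0 -> mex({0, 1}) = 2
G(6) = mex({1}) = 0
G(7) = mex({0, 1, 2}) = 3
G(8) = mex({0, 1, 2}) = 3
G(9) = mex({0, 2}) = 1
G(10) = mex({0, 2, 3}) = 1
G(11) = mex({0, 3}) = 1
G(12) = mex({1, 3}) = 0
G(13) = mex({0, 1, 2, 3}) = 4
G(14) = mex({0, 1, 2}) = 3
G(15) = mex({0, 1, 2}) = 3
G(16) = mex({0, 1, 2, 4}) = 3
G(17) = mex({0, 1, 3, 4}) = 2
G(18) = mex({0, 1, 3, 4}) = 2
G(19) = mex({0, 1, 3, 5}) = 2
G(20) = mex({0, 1, 2, 3, 5}) = 4
G(21) = mex({0, 1, 2, 3, 5}) = 4
G(22) = mex({1, 2, 6}) = 0
G(23) = mex({0, 1, 2, 3, 4, 6}) = 5
G(24) = mex({0, 1, 2, 3, 4}) = 5
G(25) = mex({0, 1, 3, 4, 7}) = 2
G(26) = mex({0, 1, 3, 4, 5, 7}) = 2
G(27) = mex({0, 1, 3, 5}) = 2
G(28) = mex({0, 1, 2, 5}) = 3
G(29) = mex({0, 1, 2, 4, 5, 6}) = 3
Therefore G(29) = 3.

3
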